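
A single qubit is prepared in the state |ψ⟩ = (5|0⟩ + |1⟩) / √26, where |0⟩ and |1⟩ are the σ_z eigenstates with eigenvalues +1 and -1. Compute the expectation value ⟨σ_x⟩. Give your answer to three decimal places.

⟨σ_x⟩ = 2 Re(a* b)/(|a|²+|b|²) with a = 5, b = 1.
a* b = 5, so ⟨σ_x⟩ = 10/26.

0.385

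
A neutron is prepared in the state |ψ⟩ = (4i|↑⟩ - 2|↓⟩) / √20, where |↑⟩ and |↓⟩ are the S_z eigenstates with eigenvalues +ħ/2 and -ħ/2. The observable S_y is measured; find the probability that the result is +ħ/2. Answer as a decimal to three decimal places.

0.900

|+y⟩ = (|↑⟩ + i|↓⟩)/√2, so ⟨+y|ψ⟩ = (6i) / (√2·√20).
P = |6i|² / 40 = 36/40.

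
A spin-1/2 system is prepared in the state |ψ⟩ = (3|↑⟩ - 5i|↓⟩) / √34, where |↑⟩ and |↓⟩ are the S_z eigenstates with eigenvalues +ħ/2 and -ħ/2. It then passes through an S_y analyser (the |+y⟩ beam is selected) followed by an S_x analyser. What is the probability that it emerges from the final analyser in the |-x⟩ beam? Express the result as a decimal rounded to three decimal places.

0.029

First analyser (S_y): P(|+y⟩) = |⟨+y|ψ⟩|² = 4/68.
After stage 1 the state is |+y⟩; P(|-x⟩) = |⟨-x|+y⟩|² = 1/2.
Joint probability = 4/68 × 1/2 = 0.029.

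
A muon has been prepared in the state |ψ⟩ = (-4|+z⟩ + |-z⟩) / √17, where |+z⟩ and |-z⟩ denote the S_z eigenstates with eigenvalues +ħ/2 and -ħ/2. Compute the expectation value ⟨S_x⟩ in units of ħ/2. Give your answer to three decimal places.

-0.471

⟨σ_x⟩ = 2 Re(a* b)/(|a|²+|b|²) with a = -4, b = 1.
a* b = -4, so ⟨σ_x⟩ = -8/17.
⟨S_x⟩ = (ħ/2)·⟨σ_x⟩.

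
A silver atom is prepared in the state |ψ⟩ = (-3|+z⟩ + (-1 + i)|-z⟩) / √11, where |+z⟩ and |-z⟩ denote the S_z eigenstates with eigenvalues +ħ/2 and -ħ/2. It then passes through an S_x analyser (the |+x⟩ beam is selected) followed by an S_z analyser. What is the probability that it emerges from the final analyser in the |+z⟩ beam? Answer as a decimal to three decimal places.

0.386

First analyser (S_x): P(|+x⟩) = |⟨+x|ψ⟩|² = 17/22.
After stage 1 the state is |+x⟩; P(|+z⟩) = |⟨+z|+x⟩|² = 1/2.
Joint probability = 17/22 × 1/2 = 0.386.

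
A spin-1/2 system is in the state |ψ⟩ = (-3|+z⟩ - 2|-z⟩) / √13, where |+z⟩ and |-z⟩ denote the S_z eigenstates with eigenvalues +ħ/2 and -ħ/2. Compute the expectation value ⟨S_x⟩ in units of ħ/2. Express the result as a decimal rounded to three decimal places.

⟨σ_x⟩ = 2 Re(a* b)/(|a|²+|b|²) with a = -3, b = -2.
a* b = 6, so ⟨σ_x⟩ = 12/13.
⟨S_x⟩ = (ħ/2)·⟨σ_x⟩.

0.923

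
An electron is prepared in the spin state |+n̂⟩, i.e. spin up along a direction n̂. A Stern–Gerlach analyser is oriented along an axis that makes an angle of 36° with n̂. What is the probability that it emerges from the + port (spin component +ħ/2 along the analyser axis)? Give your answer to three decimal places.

For spin-½, the probability of finding spin-up along an axis at angle θ to the initial spin direction is cos²(θ/2); spin-down is sin²(θ/2).
θ = 36°, so P = cos²(18°) ≈ 0.905.

0.905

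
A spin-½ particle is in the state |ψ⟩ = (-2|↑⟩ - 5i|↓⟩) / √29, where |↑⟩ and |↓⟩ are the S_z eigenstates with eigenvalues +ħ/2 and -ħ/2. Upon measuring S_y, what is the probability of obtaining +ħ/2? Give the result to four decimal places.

|+y⟩ = (|↑⟩ + i|↓⟩)/√2, so ⟨+y|ψ⟩ = (-7) / (√2·√29).
P = |-7|² / 58 = 49/58.

0.8448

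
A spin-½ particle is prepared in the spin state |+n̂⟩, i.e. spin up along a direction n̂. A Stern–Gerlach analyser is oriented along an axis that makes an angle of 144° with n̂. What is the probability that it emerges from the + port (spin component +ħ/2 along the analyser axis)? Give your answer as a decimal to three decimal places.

0.095

For spin-½, the probability of finding spin-up along an axis at angle θ to the initial spin direction is cos²(θ/2); spin-down is sin²(θ/2).
θ = 144°, so P = cos²(72°) ≈ 0.095.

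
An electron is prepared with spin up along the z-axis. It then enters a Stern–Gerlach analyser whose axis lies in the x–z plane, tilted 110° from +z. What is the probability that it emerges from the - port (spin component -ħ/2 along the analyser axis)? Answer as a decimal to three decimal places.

For spin-½, the probability of finding spin-up along an axis at angle θ to the initial spin direction is cos²(θ/2); spin-down is sin²(θ/2).
θ = 110°, so P = sin²(55°) ≈ 0.671.

0.671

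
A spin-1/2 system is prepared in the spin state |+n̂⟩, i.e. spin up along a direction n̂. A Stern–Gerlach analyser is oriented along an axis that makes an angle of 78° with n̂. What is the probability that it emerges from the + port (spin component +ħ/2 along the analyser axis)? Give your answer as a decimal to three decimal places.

For spin-½, the probability of finding spin-up along an axis at angle θ to the initial spin direction is cos²(θ/2); spin-down is sin²(θ/2).
θ = 78°, so P = cos²(39°) ≈ 0.604.

0.604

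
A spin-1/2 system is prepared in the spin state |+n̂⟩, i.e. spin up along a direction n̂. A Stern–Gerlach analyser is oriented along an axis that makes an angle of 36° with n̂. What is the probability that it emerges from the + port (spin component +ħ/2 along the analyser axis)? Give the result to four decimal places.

For spin-½, the probability of finding spin-up along an axis at angle θ to the initial spin direction is cos²(θ/2); spin-down is sin²(θ/2).
θ = 36°, so P = cos²(18°) ≈ 0.9045.

0.9045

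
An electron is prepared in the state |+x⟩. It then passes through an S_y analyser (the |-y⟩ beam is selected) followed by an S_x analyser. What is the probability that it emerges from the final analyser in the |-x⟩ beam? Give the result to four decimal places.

0.2500

First analyser (S_y): from |+x⟩, P(|-y⟩) = 1/2.
After stage 1 the state is |-y⟩; P(|-x⟩) = |⟨-x|-y⟩|² = 1/2.
Joint probability = 1/2 × 1/2 = 0.2500.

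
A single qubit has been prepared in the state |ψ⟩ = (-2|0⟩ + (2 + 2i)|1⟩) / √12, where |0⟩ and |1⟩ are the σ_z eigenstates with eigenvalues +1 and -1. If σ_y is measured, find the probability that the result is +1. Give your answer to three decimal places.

|+y⟩ = (|0⟩ + i|1⟩)/√2, so ⟨+y|ψ⟩ = (-2i) / (√2·√12).
P = |-2i|² / 24 = 4/24.

0.167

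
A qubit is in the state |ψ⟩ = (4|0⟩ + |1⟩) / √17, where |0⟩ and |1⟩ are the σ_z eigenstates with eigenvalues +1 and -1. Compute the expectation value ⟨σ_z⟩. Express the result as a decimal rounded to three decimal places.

0.882

⟨σ_z⟩ = |a|² - |b|² divided by |a|²+|b|², with a, b the |0⟩, |1⟩ amplitudes.
= (16 - 1)/17 = 15/17.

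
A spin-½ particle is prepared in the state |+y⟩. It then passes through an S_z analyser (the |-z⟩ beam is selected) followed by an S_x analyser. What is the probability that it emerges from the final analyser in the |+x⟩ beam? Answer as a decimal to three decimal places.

First analyser (S_z): from |+y⟩, P(|-z⟩) = 1/2.
After stage 1 the state is |-z⟩; P(|+x⟩) = |⟨+x|-z⟩|² = 1/2.
Joint probability = 1/2 × 1/2 = 0.250.

0.250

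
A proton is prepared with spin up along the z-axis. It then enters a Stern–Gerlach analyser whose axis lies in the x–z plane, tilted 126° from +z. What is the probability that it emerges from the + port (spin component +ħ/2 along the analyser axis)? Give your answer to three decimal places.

0.206

For spin-½, the probability of finding spin-up along an axis at angle θ to the initial spin direction is cos²(θ/2); spin-down is sin²(θ/2).
θ = 126°, so P = cos²(63°) ≈ 0.206.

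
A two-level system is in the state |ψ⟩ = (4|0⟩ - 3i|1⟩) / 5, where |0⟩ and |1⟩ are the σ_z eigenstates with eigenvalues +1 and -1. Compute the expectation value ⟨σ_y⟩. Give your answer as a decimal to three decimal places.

⟨σ_y⟩ = 2 Im(a* b)/(|a|²+|b|²) with a = 4, b = -3i.
a* b = -12i, so ⟨σ_y⟩ = -24/25.

-0.960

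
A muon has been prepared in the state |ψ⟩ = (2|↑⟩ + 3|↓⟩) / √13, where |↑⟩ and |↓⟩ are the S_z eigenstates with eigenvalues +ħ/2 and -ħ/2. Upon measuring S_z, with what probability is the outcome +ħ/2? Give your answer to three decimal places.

The +ħ/2 outcome corresponds to |↑⟩. Its amplitude in |ψ⟩ is 2/√13.
P = |2|² / 13 = 4/13.

0.308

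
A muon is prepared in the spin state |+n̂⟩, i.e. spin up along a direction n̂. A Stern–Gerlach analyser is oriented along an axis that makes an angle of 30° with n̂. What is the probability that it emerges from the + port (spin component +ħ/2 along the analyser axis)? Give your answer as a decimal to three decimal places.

0.933

For spin-½, the probability of finding spin-up along an axis at angle θ to the initial spin direction is cos²(θ/2); spin-down is sin²(θ/2).
θ = 30°, so P = cos²(15°) ≈ 0.933.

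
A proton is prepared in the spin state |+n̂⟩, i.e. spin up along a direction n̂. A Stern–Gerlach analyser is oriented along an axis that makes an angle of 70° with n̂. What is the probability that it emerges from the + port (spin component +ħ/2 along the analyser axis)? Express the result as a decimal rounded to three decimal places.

0.671

For spin-½, the probability of finding spin-up along an axis at angle θ to the initial spin direction is cos²(θ/2); spin-down is sin²(θ/2).
θ = 70°, so P = cos²(35°) ≈ 0.671.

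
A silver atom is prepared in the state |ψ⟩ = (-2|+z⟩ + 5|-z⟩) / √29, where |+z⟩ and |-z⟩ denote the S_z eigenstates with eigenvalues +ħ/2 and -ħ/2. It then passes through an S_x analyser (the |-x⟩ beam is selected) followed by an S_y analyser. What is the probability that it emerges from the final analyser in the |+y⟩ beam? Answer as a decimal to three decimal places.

First analyser (S_x): P(|-x⟩) = |⟨-x|ψ⟩|² = 49/58.
After stage 1 the state is |-x⟩; P(|+y⟩) = |⟨+y|-x⟩|² = 1/2.
Joint probability = 49/58 × 1/2 = 0.422.

0.422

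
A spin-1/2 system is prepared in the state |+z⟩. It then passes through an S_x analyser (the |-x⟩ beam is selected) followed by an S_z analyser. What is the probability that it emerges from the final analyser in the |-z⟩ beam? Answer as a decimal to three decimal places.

First analyser (S_x): from |+z⟩, P(|-x⟩) = 1/2.
After stage 1 the state is |-x⟩; P(|-z⟩) = |⟨-z|-x⟩|² = 1/2.
Joint probability = 1/2 × 1/2 = 0.250.

0.250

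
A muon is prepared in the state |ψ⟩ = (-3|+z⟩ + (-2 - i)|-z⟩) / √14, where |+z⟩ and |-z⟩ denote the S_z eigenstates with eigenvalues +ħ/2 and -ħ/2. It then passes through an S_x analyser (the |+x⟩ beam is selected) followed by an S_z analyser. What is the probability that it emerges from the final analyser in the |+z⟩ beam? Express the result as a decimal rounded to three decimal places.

First analyser (S_x): P(|+x⟩) = |⟨+x|ψ⟩|² = 26/28.
After stage 1 the state is |+x⟩; P(|+z⟩) = |⟨+z|+x⟩|² = 1/2.
Joint probability = 26/28 × 1/2 = 0.464.

0.464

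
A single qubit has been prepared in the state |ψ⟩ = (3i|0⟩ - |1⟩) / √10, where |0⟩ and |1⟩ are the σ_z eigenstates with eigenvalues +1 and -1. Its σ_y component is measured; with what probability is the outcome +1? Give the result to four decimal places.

|+y⟩ = (|0⟩ + i|1⟩)/√2, so ⟨+y|ψ⟩ = (4i) / (√2·√10).
P = |4i|² / 20 = 16/20.

0.8000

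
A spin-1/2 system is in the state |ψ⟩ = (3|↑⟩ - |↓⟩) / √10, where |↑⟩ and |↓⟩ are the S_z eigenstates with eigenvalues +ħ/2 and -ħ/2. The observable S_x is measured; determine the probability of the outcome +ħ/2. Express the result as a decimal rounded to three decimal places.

0.200

|+x⟩ = (|↑⟩ + |↓⟩)/√2, so ⟨+x|ψ⟩ = (2) / (√2·√10).
P = |2|² / 20 = 4/20.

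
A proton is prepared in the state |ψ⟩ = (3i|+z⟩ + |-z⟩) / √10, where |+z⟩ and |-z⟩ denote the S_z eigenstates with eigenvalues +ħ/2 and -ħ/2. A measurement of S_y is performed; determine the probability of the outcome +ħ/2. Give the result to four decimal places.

|+y⟩ = (|+z⟩ + i|-z⟩)/√2, so ⟨+y|ψ⟩ = (2i) / (√2·√10).
P = |2i|² / 20 = 4/20.

0.2000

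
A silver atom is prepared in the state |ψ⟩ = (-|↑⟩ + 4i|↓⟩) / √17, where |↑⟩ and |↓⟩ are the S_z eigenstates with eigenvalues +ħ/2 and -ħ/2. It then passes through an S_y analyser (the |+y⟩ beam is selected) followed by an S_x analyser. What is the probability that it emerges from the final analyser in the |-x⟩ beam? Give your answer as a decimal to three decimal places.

0.132

First analyser (S_y): P(|+y⟩) = |⟨+y|ψ⟩|² = 9/34.
After stage 1 the state is |+y⟩; P(|-x⟩) = |⟨-x|+y⟩|² = 1/2.
Joint probability = 9/34 × 1/2 = 0.132.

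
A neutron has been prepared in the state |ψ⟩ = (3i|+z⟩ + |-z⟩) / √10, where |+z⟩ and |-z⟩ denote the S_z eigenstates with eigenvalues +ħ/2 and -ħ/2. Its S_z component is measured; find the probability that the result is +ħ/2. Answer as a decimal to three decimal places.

0.900

The +ħ/2 outcome corresponds to |+z⟩. Its amplitude in |ψ⟩ is 3i/√10.
P = |3i|² / 10 = 9/10.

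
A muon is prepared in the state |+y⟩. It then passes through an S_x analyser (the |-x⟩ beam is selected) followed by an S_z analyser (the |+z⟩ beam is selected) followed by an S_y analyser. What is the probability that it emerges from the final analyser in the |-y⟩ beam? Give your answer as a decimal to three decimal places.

First analyser (S_x): from |+y⟩, P(|-x⟩) = 1/2.
After stage 1 the state is |-x⟩; P(|+z⟩) = |⟨+z|-x⟩|² = 1/2.
After stage 2 the state is |+z⟩; P(|-y⟩) = |⟨-y|+z⟩|² = 1/2.
Joint probability = 1/2 × 1/2 × 1/2 = 0.125.

0.125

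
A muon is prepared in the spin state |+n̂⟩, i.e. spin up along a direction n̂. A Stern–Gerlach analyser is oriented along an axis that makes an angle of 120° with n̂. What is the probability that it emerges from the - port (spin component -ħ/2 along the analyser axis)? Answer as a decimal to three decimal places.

For spin-½, the probability of finding spin-up along an axis at angle θ to the initial spin direction is cos²(θ/2); spin-down is sin²(θ/2).
θ = 120°, so P = sin²(60°) ≈ 0.750.

0.750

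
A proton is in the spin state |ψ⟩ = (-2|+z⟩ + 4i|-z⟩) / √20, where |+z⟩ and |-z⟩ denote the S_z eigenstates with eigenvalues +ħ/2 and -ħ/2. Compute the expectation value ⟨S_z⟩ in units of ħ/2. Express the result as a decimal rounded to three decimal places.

-0.600

⟨σ_z⟩ = |a|² - |b|² divided by |a|²+|b|², with a, b the |+z⟩, |-z⟩ amplitudes.
= (4 - 16)/20 = -12/20.
⟨S_z⟩ = (ħ/2)·⟨σ_z⟩.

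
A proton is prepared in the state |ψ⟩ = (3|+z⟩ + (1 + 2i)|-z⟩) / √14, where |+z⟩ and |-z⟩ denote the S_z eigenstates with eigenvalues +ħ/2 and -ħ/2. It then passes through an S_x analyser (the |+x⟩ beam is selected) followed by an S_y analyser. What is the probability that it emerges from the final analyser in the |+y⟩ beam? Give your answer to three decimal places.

First analyser (S_x): P(|+x⟩) = |⟨+x|ψ⟩|² = 20/28.
After stage 1 the state is |+x⟩; P(|+y⟩) = |⟨+y|+x⟩|² = 1/2.
Joint probability = 20/28 × 1/2 = 0.357.

0.357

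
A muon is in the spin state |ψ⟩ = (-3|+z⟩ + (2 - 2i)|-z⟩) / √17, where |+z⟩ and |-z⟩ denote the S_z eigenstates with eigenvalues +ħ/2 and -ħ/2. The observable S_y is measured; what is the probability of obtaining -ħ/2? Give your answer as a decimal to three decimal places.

|-y⟩ = (|+z⟩ - i|-z⟩)/√2, so ⟨-y|ψ⟩ = (-1 + 2i) / (√2·√17).
P = |-1 + 2i|² / 34 = 5/34.

0.147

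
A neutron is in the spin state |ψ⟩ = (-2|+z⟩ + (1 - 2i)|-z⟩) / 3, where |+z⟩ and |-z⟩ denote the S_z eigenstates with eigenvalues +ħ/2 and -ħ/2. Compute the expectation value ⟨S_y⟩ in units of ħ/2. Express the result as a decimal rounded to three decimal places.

⟨σ_y⟩ = 2 Im(a* b)/(|a|²+|b|²) with a = -2, b = (1 - 2i).
a* b = (-2 + 4i), so ⟨σ_y⟩ = 8/9.
⟨S_y⟩ = (ħ/2)·⟨σ_y⟩.

0.889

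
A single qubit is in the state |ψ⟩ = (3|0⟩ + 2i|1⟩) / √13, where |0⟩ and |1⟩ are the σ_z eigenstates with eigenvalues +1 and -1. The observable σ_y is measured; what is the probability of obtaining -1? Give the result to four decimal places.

0.0385

|-y⟩ = (|0⟩ - i|1⟩)/√2, so ⟨-y|ψ⟩ = (1) / (√2·√13).
P = |1|² / 26 = 1/26.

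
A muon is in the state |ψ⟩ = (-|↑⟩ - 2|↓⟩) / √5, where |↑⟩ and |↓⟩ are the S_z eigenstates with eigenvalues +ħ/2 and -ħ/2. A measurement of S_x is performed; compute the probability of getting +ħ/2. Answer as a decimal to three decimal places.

|+x⟩ = (|↑⟩ + |↓⟩)/√2, so ⟨+x|ψ⟩ = (-3) / (√2·√5).
P = |-3|² / 10 = 9/10.

0.900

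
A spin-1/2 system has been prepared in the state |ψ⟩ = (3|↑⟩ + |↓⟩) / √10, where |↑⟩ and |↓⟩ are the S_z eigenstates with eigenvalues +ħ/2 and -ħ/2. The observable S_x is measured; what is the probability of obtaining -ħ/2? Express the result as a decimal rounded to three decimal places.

|-x⟩ = (|↑⟩ - |↓⟩)/√2, so ⟨-x|ψ⟩ = (2) / (√2·√10).
P = |2|² / 20 = 4/20.

0.200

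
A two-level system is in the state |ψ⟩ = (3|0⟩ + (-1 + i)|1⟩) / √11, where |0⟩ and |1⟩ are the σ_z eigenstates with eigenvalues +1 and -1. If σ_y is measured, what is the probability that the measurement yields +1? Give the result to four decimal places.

|+y⟩ = (|0⟩ + i|1⟩)/√2, so ⟨+y|ψ⟩ = (4 + i) / (√2·√11).
P = |4 + i|² / 22 = 17/22.

0.7727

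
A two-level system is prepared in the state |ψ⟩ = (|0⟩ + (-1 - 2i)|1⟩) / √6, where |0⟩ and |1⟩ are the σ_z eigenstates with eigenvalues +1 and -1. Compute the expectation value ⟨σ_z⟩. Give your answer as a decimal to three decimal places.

⟨σ_z⟩ = |a|² - |b|² divided by |a|²+|b|², with a, b the |0⟩, |1⟩ amplitudes.
= (1 - 5)/6 = -4/6.

-0.667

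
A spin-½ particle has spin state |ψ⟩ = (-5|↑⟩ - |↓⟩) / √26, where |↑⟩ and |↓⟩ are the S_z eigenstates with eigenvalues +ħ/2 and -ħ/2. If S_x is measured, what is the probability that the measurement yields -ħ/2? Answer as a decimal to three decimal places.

|-x⟩ = (|↑⟩ - |↓⟩)/√2, so ⟨-x|ψ⟩ = (-4) / (√2·√26).
P = |-4|² / 52 = 16/52.

0.308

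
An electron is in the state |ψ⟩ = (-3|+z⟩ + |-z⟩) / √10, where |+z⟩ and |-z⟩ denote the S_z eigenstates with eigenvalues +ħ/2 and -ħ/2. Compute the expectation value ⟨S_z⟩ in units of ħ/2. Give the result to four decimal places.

0.8000

⟨σ_z⟩ = |a|² - |b|² divided by |a|²+|b|², with a, b the |+z⟩, |-z⟩ amplitudes.
= (9 - 1)/10 = 8/10.
⟨S_z⟩ = (ħ/2)·⟨σ_z⟩.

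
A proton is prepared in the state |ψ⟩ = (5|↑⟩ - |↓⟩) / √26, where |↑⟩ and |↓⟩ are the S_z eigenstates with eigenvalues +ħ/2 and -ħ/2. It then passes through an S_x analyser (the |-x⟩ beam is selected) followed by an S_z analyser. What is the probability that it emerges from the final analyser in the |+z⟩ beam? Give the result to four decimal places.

0.3462

First analyser (S_x): P(|-x⟩) = |⟨-x|ψ⟩|² = 36/52.
After stage 1 the state is |-x⟩; P(|+z⟩) = |⟨+z|-x⟩|² = 1/2.
Joint probability = 36/52 × 1/2 = 0.3462.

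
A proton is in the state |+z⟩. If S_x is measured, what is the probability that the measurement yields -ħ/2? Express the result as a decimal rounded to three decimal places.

0.500

In the S_z basis, |+z⟩ = |↑⟩ and |-x⟩ = (|↑⟩ - |↓⟩)/√2.
|⟨-x|+z⟩|² = 1/2.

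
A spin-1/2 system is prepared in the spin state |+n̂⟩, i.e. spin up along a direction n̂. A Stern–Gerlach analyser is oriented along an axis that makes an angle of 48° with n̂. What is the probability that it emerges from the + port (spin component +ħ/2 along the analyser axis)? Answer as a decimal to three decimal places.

For spin-½, the probability of finding spin-up along an axis at angle θ to the initial spin direction is cos²(θ/2); spin-down is sin²(θ/2).
θ = 48°, so P = cos²(24°) ≈ 0.835.

0.835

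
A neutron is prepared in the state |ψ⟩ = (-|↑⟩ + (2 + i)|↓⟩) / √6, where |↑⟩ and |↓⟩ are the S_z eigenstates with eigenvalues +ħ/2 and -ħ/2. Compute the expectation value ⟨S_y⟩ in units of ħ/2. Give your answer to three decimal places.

⟨σ_y⟩ = 2 Im(a* b)/(|a|²+|b|²) with a = -1, b = (2 + i).
a* b = (-2 - i), so ⟨σ_y⟩ = -2/6.
⟨S_y⟩ = (ħ/2)·⟨σ_y⟩.

-0.333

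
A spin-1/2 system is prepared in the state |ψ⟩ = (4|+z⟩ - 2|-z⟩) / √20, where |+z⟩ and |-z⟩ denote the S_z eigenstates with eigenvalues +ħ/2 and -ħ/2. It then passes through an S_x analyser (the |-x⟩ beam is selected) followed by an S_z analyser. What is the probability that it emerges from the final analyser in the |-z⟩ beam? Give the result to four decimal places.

0.4500

First analyser (S_x): P(|-x⟩) = |⟨-x|ψ⟩|² = 36/40.
After stage 1 the state is |-x⟩; P(|-z⟩) = |⟨-z|-x⟩|² = 1/2.
Joint probability = 36/40 × 1/2 = 0.4500.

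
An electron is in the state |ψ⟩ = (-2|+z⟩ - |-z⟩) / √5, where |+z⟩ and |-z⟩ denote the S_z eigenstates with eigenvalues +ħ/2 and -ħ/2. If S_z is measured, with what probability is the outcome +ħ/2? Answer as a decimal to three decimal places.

The +ħ/2 outcome corresponds to |+z⟩. Its amplitude in |ψ⟩ is -2/√5.
P = |-2|² / 5 = 4/5.

0.800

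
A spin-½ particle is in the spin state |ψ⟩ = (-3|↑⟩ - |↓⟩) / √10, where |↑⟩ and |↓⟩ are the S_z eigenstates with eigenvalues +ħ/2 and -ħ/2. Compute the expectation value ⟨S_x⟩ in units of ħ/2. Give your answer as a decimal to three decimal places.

0.600

⟨σ_x⟩ = 2 Re(a* b)/(|a|²+|b|²) with a = -3, b = -1.
a* b = 3, so ⟨σ_x⟩ = 6/10.
⟨S_x⟩ = (ħ/2)·⟨σ_x⟩.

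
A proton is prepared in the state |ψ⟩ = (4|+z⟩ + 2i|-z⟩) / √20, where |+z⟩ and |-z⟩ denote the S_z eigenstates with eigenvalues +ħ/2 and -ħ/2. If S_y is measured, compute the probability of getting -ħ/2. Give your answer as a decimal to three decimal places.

0.100

|-y⟩ = (|+z⟩ - i|-z⟩)/√2, so ⟨-y|ψ⟩ = (2) / (√2·√20).
P = |2|² / 40 = 4/40.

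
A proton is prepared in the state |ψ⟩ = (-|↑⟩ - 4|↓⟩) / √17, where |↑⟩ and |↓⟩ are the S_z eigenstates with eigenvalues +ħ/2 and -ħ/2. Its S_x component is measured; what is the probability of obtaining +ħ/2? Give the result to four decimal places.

0.7353

|+x⟩ = (|↑⟩ + |↓⟩)/√2, so ⟨+x|ψ⟩ = (-5) / (√2·√17).
P = |-5|² / 34 = 25/34.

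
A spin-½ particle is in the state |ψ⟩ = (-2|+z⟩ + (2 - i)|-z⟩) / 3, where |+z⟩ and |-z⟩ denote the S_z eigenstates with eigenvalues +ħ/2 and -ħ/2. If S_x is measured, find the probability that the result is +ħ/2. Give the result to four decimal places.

0.0556

|+x⟩ = (|+z⟩ + |-z⟩)/√2, so ⟨+x|ψ⟩ = (-i) / (√2·3).
P = |-i|² / 18 = 1/18.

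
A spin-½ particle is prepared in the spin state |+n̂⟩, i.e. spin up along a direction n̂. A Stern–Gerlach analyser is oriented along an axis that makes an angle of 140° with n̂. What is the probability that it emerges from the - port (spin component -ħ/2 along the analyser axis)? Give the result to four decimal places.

0.8830

For spin-½, the probability of finding spin-up along an axis at angle θ to the initial spin direction is cos²(θ/2); spin-down is sin²(θ/2).
θ = 140°, so P = sin²(70°) ≈ 0.8830.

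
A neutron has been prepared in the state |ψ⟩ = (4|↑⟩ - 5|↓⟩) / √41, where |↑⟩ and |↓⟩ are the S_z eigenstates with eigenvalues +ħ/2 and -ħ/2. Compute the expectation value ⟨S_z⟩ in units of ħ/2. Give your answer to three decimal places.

⟨σ_z⟩ = |a|² - |b|² divided by |a|²+|b|², with a, b the |↑⟩, |↓⟩ amplitudes.
= (16 - 25)/41 = -9/41.
⟨S_z⟩ = (ħ/2)·⟨σ_z⟩.

-0.220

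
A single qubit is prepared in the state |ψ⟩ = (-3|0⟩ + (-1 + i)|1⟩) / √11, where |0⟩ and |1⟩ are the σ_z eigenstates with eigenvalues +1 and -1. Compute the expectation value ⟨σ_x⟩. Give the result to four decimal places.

⟨σ_x⟩ = 2 Re(a* b)/(|a|²+|b|²) with a = -3, b = (-1 + i).
a* b = (3 - 3i), so ⟨σ_x⟩ = 6/11.

0.5455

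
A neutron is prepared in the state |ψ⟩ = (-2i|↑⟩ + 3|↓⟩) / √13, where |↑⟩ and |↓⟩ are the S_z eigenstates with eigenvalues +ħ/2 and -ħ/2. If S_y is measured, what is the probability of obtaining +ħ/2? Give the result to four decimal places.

|+y⟩ = (|↑⟩ + i|↓⟩)/√2, so ⟨+y|ψ⟩ = (-5i) / (√2·√13).
P = |-5i|² / 26 = 25/26.

0.9615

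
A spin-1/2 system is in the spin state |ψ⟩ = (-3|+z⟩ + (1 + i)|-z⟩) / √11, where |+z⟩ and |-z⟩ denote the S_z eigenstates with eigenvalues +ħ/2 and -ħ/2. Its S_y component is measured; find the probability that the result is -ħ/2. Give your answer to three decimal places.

0.773

|-y⟩ = (|+z⟩ - i|-z⟩)/√2, so ⟨-y|ψ⟩ = (-4 + i) / (√2·√11).
P = |-4 + i|² / 22 = 17/22.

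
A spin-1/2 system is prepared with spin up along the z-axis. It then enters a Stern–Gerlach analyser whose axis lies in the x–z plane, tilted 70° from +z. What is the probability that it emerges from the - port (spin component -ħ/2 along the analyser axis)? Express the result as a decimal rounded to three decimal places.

0.329

For spin-½, the probability of finding spin-up along an axis at angle θ to the initial spin direction is cos²(θ/2); spin-down is sin²(θ/2).
θ = 70°, so P = sin²(35°) ≈ 0.329.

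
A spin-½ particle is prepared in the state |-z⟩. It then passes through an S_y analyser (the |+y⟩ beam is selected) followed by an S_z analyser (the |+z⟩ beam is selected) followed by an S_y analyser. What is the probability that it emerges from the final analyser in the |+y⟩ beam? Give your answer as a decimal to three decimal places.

0.125

First analyser (S_y): from |-z⟩, P(|+y⟩) = 1/2.
After stage 1 the state is |+y⟩; P(|+z⟩) = |⟨+z|+y⟩|² = 1/2.
After stage 2 the state is |+z⟩; P(|+y⟩) = |⟨+y|+z⟩|² = 1/2.
Joint probability = 1/2 × 1/2 × 1/2 = 0.125.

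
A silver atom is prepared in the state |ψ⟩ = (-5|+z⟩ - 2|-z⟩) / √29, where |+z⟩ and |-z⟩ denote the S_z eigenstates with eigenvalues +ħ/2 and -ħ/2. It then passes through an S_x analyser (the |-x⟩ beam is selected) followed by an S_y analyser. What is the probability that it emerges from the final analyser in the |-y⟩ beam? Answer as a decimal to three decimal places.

0.078

First analyser (S_x): P(|-x⟩) = |⟨-x|ψ⟩|² = 9/58.
After stage 1 the state is |-x⟩; P(|-y⟩) = |⟨-y|-x⟩|² = 1/2.
Joint probability = 9/58 × 1/2 = 0.078.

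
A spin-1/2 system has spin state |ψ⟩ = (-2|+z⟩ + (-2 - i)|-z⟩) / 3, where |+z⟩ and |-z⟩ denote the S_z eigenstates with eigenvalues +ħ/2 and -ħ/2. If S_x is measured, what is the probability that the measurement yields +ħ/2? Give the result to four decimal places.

|+x⟩ = (|+z⟩ + |-z⟩)/√2, so ⟨+x|ψ⟩ = (-4 - i) / (√2·3).
P = |-4 - i|² / 18 = 17/18.

0.9444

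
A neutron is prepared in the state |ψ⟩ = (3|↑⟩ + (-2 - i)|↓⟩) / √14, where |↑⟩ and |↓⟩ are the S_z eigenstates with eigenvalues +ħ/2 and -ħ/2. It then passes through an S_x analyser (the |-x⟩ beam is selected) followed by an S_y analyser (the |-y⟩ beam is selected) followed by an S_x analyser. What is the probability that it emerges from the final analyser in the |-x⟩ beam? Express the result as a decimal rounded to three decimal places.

First analyser (S_x): P(|-x⟩) = |⟨-x|ψ⟩|² = 26/28.
After stage 1 the state is |-x⟩; P(|-y⟩) = |⟨-y|-x⟩|² = 1/2.
After stage 2 the state is |-y⟩; P(|-x⟩) = |⟨-x|-y⟩|² = 1/2.
Joint probability = 26/28 × 1/2 × 1/2 = 0.232.

0.232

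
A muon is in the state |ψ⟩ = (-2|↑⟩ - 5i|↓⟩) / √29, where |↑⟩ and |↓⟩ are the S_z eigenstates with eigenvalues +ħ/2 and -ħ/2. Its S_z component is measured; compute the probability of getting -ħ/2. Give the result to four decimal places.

The -ħ/2 outcome corresponds to |↓⟩. Its amplitude in |ψ⟩ is -5i/√29.
P = |-5i|² / 29 = 25/29.

0.8621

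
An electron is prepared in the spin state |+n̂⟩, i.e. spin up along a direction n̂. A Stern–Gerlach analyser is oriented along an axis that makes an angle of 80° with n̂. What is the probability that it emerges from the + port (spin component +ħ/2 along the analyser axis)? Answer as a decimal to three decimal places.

0.587

For spin-½, the probability of finding spin-up along an axis at angle θ to the initial spin direction is cos²(θ/2); spin-down is sin²(θ/2).
θ = 80°, so P = cos²(40°) ≈ 0.587.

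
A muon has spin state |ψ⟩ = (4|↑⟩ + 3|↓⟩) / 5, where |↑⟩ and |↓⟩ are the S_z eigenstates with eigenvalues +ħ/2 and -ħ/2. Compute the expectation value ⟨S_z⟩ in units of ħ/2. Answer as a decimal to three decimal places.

⟨σ_z⟩ = |a|² - |b|² divided by |a|²+|b|², with a, b the |↑⟩, |↓⟩ amplitudes.
= (16 - 9)/25 = 7/25.
⟨S_z⟩ = (ħ/2)·⟨σ_z⟩.

0.280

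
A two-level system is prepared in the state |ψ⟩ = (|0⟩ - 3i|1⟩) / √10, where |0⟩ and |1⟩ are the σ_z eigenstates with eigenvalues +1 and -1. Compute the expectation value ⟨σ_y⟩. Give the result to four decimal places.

-0.6000

⟨σ_y⟩ = 2 Im(a* b)/(|a|²+|b|²) with a = 1, b = -3i.
a* b = -3i, so ⟨σ_y⟩ = -6/10.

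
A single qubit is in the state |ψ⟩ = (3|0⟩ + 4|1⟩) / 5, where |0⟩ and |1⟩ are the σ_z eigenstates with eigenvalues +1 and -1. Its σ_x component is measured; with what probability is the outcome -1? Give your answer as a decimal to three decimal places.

|-x⟩ = (|0⟩ - |1⟩)/√2, so ⟨-x|ψ⟩ = (-1) / (√2·5).
P = |-1|² / 50 = 1/50.

0.020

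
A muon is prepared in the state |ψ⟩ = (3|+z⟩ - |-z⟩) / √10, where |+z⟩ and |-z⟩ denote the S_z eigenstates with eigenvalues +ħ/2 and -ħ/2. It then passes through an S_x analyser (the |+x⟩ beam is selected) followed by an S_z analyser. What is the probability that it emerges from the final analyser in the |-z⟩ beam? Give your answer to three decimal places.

First analyser (S_x): P(|+x⟩) = |⟨+x|ψ⟩|² = 4/20.
After stage 1 the state is |+x⟩; P(|-z⟩) = |⟨-z|+x⟩|² = 1/2.
Joint probability = 4/20 × 1/2 = 0.100.

0.100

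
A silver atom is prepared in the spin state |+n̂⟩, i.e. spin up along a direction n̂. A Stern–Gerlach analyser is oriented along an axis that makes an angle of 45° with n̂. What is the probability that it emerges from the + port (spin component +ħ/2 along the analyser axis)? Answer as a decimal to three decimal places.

For spin-½, the probability of finding spin-up along an axis at angle θ to the initial spin direction is cos²(θ/2); spin-down is sin²(θ/2).
θ = 45°, so P = cos²(22.5°) ≈ 0.854.

0.854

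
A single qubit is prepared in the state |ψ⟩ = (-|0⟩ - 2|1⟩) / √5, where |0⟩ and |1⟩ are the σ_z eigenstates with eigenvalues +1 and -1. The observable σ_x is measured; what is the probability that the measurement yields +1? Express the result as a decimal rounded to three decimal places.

0.900

|+x⟩ = (|0⟩ + |1⟩)/√2, so ⟨+x|ψ⟩ = (-3) / (√2·√5).
P = |-3|² / 10 = 9/10.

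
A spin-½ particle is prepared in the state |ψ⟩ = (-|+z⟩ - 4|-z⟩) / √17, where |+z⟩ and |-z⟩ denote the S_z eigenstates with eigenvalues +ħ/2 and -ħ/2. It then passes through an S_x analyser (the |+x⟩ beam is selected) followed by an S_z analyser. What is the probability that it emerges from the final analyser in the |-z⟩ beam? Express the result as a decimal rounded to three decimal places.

First analyser (S_x): P(|+x⟩) = |⟨+x|ψ⟩|² = 25/34.
After stage 1 the state is |+x⟩; P(|-z⟩) = |⟨-z|+x⟩|² = 1/2.
Joint probability = 25/34 × 1/2 = 0.368.

0.368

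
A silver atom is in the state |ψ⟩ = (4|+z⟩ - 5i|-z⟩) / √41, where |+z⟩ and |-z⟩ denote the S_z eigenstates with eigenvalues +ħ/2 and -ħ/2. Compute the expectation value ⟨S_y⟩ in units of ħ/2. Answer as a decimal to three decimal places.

⟨σ_y⟩ = 2 Im(a* b)/(|a|²+|b|²) with a = 4, b = -5i.
a* b = -20i, so ⟨σ_y⟩ = -40/41.
⟨S_y⟩ = (ħ/2)·⟨σ_y⟩.

-0.976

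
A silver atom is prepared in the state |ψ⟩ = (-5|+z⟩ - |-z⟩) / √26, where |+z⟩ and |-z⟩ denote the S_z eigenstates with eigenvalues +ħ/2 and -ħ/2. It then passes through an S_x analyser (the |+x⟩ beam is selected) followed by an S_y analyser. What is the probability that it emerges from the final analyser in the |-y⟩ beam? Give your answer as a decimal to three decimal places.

First analyser (S_x): P(|+x⟩) = |⟨+x|ψ⟩|² = 36/52.
After stage 1 the state is |+x⟩; P(|-y⟩) = |⟨-y|+x⟩|² = 1/2.
Joint probability = 36/52 × 1/2 = 0.346.

0.346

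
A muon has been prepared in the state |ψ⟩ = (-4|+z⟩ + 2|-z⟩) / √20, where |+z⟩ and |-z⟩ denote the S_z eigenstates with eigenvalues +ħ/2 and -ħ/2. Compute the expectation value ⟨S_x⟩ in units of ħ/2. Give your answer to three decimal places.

-0.800

⟨σ_x⟩ = 2 Re(a* b)/(|a|²+|b|²) with a = -4, b = 2.
a* b = -8, so ⟨σ_x⟩ = -16/20.
⟨S_x⟩ = (ħ/2)·⟨σ_x⟩.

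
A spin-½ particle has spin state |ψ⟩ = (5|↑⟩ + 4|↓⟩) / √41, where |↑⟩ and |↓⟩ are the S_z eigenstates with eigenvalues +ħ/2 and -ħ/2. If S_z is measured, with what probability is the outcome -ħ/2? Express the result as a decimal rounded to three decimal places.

0.390

The -ħ/2 outcome corresponds to |↓⟩. Its amplitude in |ψ⟩ is 4/√41.
P = |4|² / 41 = 16/41.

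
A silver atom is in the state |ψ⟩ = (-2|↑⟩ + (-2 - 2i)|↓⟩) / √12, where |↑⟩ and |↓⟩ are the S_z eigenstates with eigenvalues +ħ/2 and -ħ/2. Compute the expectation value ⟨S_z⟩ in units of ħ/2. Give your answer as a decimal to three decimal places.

-0.333

⟨σ_z⟩ = |a|² - |b|² divided by |a|²+|b|², with a, b the |↑⟩, |↓⟩ amplitudes.
= (4 - 8)/12 = -4/12.
⟨S_z⟩ = (ħ/2)·⟨σ_z⟩.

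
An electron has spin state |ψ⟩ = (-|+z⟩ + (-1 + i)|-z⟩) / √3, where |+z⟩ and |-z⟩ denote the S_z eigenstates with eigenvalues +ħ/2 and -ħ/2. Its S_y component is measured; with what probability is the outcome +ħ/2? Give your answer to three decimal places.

0.167

|+y⟩ = (|+z⟩ + i|-z⟩)/√2, so ⟨+y|ψ⟩ = (i) / (√2·√3).
P = |i|² / 6 = 1/6.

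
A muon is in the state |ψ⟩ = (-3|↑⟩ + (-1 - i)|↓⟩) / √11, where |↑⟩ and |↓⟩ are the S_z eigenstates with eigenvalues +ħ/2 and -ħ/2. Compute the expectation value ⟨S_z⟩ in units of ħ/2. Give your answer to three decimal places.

⟨σ_z⟩ = |a|² - |b|² divided by |a|²+|b|², with a, b the |↑⟩, |↓⟩ amplitudes.
= (9 - 2)/11 = 7/11.
⟨S_z⟩ = (ħ/2)·⟨σ_z⟩.

0.636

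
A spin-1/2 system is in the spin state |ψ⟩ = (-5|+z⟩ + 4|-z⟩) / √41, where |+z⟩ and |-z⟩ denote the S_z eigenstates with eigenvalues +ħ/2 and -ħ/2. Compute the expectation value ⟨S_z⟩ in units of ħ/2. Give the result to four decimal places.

0.2195

⟨σ_z⟩ = |a|² - |b|² divided by |a|²+|b|², with a, b the |+z⟩, |-z⟩ amplitudes.
= (25 - 16)/41 = 9/41.
⟨S_z⟩ = (ħ/2)·⟨σ_z⟩.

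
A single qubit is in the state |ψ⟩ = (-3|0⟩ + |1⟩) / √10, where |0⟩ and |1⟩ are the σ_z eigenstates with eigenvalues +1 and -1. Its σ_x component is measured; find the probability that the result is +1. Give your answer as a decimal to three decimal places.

|+x⟩ = (|0⟩ + |1⟩)/√2, so ⟨+x|ψ⟩ = (-2) / (√2·√10).
P = |-2|² / 20 = 4/20.

0.200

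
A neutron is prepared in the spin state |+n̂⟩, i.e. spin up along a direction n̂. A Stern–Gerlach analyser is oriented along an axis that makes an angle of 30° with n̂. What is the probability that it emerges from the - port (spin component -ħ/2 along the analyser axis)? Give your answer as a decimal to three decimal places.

For spin-½, the probability of finding spin-up along an axis at angle θ to the initial spin direction is cos²(θ/2); spin-down is sin²(θ/2).
θ = 30°, so P = sin²(15°) ≈ 0.067.

0.067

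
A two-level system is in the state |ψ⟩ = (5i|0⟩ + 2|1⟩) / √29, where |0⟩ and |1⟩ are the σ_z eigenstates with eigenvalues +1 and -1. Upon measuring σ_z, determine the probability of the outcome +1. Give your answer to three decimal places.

0.862

The +1 outcome corresponds to |0⟩. Its amplitude in |ψ⟩ is 5i/√29.
P = |5i|² / 29 = 25/29.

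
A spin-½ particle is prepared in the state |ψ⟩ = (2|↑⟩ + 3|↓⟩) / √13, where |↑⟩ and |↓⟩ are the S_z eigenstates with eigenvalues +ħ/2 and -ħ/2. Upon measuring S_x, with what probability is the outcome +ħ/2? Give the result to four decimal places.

|+x⟩ = (|↑⟩ + |↓⟩)/√2, so ⟨+x|ψ⟩ = (5) / (√2·√13).
P = |5|² / 26 = 25/26.

0.9615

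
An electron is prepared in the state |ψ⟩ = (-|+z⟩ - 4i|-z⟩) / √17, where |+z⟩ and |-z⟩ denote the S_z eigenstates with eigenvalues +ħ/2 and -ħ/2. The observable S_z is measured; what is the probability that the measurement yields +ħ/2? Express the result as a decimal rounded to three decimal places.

0.059

The +ħ/2 outcome corresponds to |+z⟩. Its amplitude in |ψ⟩ is -1/√17.
P = |-1|² / 17 = 1/17.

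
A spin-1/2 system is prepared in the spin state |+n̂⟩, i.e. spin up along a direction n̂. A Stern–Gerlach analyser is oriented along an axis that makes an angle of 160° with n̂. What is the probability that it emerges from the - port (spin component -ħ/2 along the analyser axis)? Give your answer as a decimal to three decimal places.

0.970

For spin-½, the probability of finding spin-up along an axis at angle θ to the initial spin direction is cos²(θ/2); spin-down is sin²(θ/2).
θ = 160°, so P = sin²(80°) ≈ 0.970.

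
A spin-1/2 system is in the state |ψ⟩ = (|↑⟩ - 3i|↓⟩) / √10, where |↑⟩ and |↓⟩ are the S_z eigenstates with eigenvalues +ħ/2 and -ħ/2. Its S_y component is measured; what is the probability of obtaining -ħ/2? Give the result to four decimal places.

|-y⟩ = (|↑⟩ - i|↓⟩)/√2, so ⟨-y|ψ⟩ = (4) / (√2·√10).
P = |4|² / 20 = 16/20.

0.8000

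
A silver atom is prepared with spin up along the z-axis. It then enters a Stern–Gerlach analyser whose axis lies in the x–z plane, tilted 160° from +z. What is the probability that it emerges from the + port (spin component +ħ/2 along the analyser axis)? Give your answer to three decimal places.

0.030

For spin-½, the probability of finding spin-up along an axis at angle θ to the initial spin direction is cos²(θ/2); spin-down is sin²(θ/2).
θ = 160°, so P = cos²(80°) ≈ 0.030.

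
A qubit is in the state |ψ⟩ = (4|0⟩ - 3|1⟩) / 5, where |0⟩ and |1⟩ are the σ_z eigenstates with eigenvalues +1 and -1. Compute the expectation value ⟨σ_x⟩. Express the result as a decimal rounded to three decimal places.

-0.960

⟨σ_x⟩ = 2 Re(a* b)/(|a|²+|b|²) with a = 4, b = -3.
a* b = -12, so ⟨σ_x⟩ = -24/25.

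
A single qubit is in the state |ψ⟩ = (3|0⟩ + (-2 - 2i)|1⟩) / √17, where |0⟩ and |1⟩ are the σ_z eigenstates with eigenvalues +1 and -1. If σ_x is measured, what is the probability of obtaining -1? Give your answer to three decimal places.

0.853

|-x⟩ = (|0⟩ - |1⟩)/√2, so ⟨-x|ψ⟩ = (5 + 2i) / (√2·√17).
P = |5 + 2i|² / 34 = 29/34.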